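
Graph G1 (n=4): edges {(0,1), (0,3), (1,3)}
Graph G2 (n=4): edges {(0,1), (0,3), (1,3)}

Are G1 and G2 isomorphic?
Yes, isomorphic

The graphs are isomorphic.
One valid mapping φ: V(G1) → V(G2): 0→0, 1→3, 2→2, 3→1

Verify φ preserves adjacency — for each edge of G1, its image is an edge of G2:
  (0,1) → (φ(0),φ(1)) = (0,3) ∈ E(G2) ✓
  (0,3) → (φ(0),φ(3)) = (0,1) ∈ E(G2) ✓
  (1,3) → (φ(1),φ(3)) = (1,3) ∈ E(G2) ✓
All 3 edges of G1 map to edges of G2, and |E(G1)| = |E(G2)| = 3, so φ is a bijection on edges as well as vertices. Hence G1 ≅ G2.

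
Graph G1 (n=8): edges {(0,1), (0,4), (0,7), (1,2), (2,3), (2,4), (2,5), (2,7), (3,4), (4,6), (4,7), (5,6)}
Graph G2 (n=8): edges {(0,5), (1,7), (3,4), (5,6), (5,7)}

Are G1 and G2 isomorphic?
No, not isomorphic

The graphs are NOT isomorphic.

Connected components of G1: 1 component(s) with vertex sets [[0, 1, 2, 3, 4, 5, 6, 7]], sizes [8].
Connected components of G2: 3 component(s) with vertex sets [[2], [3, 4], [0, 1, 5, 6, 7]], sizes [1, 2, 5].
The number of connected components (and the multiset of component sizes) is an isomorphism invariant — an isomorphism maps each component of G1 bijectively onto a component of G2. Since G1 has 1 component(s) and G2 has 3, they cannot be isomorphic.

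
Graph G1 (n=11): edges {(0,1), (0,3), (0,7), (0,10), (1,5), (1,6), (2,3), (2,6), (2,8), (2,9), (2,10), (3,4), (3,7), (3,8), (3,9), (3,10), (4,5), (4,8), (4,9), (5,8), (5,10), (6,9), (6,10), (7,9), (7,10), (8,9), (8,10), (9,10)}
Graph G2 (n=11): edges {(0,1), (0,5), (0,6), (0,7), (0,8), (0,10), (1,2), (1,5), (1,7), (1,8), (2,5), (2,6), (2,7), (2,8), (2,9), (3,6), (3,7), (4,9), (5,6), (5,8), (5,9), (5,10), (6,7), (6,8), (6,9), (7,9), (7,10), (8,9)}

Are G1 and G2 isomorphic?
No, not isomorphic

The graphs are NOT isomorphic.

Counting triangles (3-cliques): G1 has 24, G2 has 27.
Triangle count is an isomorphism invariant, so differing triangle counts rule out isomorphism.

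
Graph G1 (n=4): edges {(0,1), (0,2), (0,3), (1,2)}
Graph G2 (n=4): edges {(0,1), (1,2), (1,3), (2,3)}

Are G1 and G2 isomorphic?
Yes, isomorphic

The graphs are isomorphic.
One valid mapping φ: V(G1) → V(G2): 0→1, 1→3, 2→2, 3→0

Verify φ preserves adjacency — for each edge of G1, its image is an edge of G2:
  (0,1) → (φ(0),φ(1)) = (1,3) ∈ E(G2) ✓
  (0,2) → (φ(0),φ(2)) = (1,2) ∈ E(G2) ✓
  (0,3) → (φ(0),φ(3)) = (0,1) ∈ E(G2) ✓
  (1,2) → (φ(1),φ(2)) = (2,3) ∈ E(G2) ✓
All 4 edges of G1 map to edges of G2, and |E(G1)| = |E(G2)| = 4, so φ is a bijection on edges as well as vertices. Hence G1 ≅ G2.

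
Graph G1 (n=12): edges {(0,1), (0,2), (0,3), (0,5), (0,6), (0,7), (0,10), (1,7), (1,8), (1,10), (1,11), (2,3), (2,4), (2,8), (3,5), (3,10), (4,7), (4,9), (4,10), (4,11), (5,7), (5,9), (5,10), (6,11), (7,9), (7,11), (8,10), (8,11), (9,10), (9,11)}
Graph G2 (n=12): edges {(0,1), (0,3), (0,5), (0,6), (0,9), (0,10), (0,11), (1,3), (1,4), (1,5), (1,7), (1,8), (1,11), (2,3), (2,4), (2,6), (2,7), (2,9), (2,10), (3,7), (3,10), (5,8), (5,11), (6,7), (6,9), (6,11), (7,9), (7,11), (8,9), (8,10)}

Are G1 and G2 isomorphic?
Yes, isomorphic

The graphs are isomorphic.
One valid mapping φ: V(G1) → V(G2): 0→1, 1→3, 2→8, 3→5, 4→9, 5→11, 6→4, 7→7, 8→10, 9→6, 10→0, 11→2

Verify φ preserves adjacency — for each edge of G1, its image is an edge of G2:
  (0,1) → (φ(0),φ(1)) = (1,3) ∈ E(G2) ✓
  (0,2) → (φ(0),φ(2)) = (1,8) ∈ E(G2) ✓
  (0,3) → (φ(0),φ(3)) = (1,5) ∈ E(G2) ✓
  (0,5) → (φ(0),φ(5)) = (1,11) ∈ E(G2) ✓
  (0,6) → (φ(0),φ(6)) = (1,4) ∈ E(G2) ✓
  (0,7) → (φ(0),φ(7)) = (1,7) ∈ E(G2) ✓
  (0,10) → (φ(0),φ(10)) = (0,1) ∈ E(G2) ✓
  (1,7) → (φ(1),φ(7)) = (3,7) ∈ E(G2) ✓
  (1,8) → (φ(1),φ(8)) = (3,10) ∈ E(G2) ✓
  (1,10) → (φ(1),φ(10)) = (0,3) ∈ E(G2) ✓
  (1,11) → (φ(1),φ(11)) = (2,3) ∈ E(G2) ✓
  (2,3) → (φ(2),φ(3)) = (5,8) ∈ E(G2) ✓
  (2,4) → (φ(2),φ(4)) = (8,9) ∈ E(G2) ✓
  (2,8) → (φ(2),φ(8)) = (8,10) ∈ E(G2) ✓
  (3,5) → (φ(3),φ(5)) = (5,11) ∈ E(G2) ✓
  (3,10) → (φ(3),φ(10)) = (0,5) ∈ E(G2) ✓
  (4,7) → (φ(4),φ(7)) = (7,9) ∈ E(G2) ✓
  (4,9) → (φ(4),φ(9)) = (6,9) ∈ E(G2) ✓
  (4,10) → (φ(4),φ(10)) = (0,9) ∈ E(G2) ✓
  (4,11) → (φ(4),φ(11)) = (2,9) ∈ E(G2) ✓
  (5,7) → (φ(5),φ(7)) = (7,11) ∈ E(G2) ✓
  (5,9) → (φ(5),φ(9)) = (6,11) ∈ E(G2) ✓
  (5,10) → (φ(5),φ(10)) = (0,11) ∈ E(G2) ✓
  (6,11) → (φ(6),φ(11)) = (2,4) ∈ E(G2) ✓
  (7,9) → (φ(7),φ(9)) = (6,7) ∈ E(G2) ✓
  (7,11) → (φ(7),φ(11)) = (2,7) ∈ E(G2) ✓
  (8,10) → (φ(8),φ(10)) = (0,10) ∈ E(G2) ✓
  (8,11) → (φ(8),φ(11)) = (2,10) ∈ E(G2) ✓
  (9,10) → (φ(9),φ(10)) = (0,6) ∈ E(G2) ✓
  (9,11) → (φ(9),φ(11)) = (2,6) ∈ E(G2) ✓
All 30 edges of G1 map to edges of G2, and |E(G1)| = |E(G2)| = 30, so φ is a bijection on edges as well as vertices. Hence G1 ≅ G2.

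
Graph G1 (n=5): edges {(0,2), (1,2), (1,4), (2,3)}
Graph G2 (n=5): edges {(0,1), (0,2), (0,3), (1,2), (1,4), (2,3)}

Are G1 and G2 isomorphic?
No, not isomorphic

The graphs are NOT isomorphic.

Counting edges: G1 has 4 edge(s); G2 has 6 edge(s).
Edge count is an isomorphism invariant (a bijection on vertices induces a bijection on edges), so differing edge counts rule out isomorphism.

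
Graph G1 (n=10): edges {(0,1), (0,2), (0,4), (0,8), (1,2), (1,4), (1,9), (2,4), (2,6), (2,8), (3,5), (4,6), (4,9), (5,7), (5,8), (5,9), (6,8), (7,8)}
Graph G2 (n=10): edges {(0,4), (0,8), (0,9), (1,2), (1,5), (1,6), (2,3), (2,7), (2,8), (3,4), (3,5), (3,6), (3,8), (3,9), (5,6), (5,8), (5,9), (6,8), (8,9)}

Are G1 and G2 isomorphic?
No, not isomorphic

The graphs are NOT isomorphic.

Counting triangles (3-cliques): G1 has 9, G2 has 10.
Triangle count is an isomorphism invariant, so differing triangle counts rule out isomorphism.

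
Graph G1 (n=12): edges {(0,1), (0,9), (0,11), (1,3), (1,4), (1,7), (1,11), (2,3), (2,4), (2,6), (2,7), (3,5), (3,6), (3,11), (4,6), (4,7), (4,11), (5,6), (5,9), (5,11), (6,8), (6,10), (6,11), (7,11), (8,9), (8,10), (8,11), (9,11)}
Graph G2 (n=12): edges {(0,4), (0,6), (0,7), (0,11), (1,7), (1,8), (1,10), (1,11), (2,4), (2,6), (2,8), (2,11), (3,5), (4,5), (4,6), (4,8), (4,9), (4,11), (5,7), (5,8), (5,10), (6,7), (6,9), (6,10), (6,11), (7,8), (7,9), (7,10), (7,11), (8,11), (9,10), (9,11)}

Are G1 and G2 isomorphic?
No, not isomorphic

The graphs are NOT isomorphic.

Degrees in G1: deg(0)=3, deg(1)=5, deg(2)=4, deg(3)=5, deg(4)=5, deg(5)=4, deg(6)=7, deg(7)=4, deg(8)=4, deg(9)=4, deg(10)=2, deg(11)=9.
Sorted degree sequence of G1: [9, 7, 5, 5, 5, 4, 4, 4, 4, 4, 3, 2].
Degrees in G2: deg(0)=4, deg(1)=4, deg(2)=4, deg(3)=1, deg(4)=7, deg(5)=5, deg(6)=7, deg(7)=8, deg(8)=6, deg(9)=5, deg(10)=5, deg(11)=8.
Sorted degree sequence of G2: [8, 8, 7, 7, 6, 5, 5, 5, 4, 4, 4, 1].
The (sorted) degree sequence is an isomorphism invariant, so since G1 and G2 have different degree sequences they cannot be isomorphic.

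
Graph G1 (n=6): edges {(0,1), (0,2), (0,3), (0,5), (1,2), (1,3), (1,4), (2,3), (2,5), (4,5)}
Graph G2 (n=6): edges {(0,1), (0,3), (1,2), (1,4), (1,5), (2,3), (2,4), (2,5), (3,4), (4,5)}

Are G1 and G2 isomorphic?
Yes, isomorphic

The graphs are isomorphic.
One valid mapping φ: V(G1) → V(G2): 0→4, 1→1, 2→2, 3→5, 4→0, 5→3

Verify φ preserves adjacency — for each edge of G1, its image is an edge of G2:
  (0,1) → (φ(0),φ(1)) = (1,4) ∈ E(G2) ✓
  (0,2) → (φ(0),φ(2)) = (2,4) ∈ E(G2) ✓
  (0,3) → (φ(0),φ(3)) = (4,5) ∈ E(G2) ✓
  (0,5) → (φ(0),φ(5)) = (3,4) ∈ E(G2) ✓
  (1,2) → (φ(1),φ(2)) = (1,2) ∈ E(G2) ✓
  (1,3) → (φ(1),φ(3)) = (1,5) ∈ E(G2) ✓
  (1,4) → (φ(1),φ(4)) = (0,1) ∈ E(G2) ✓
  (2,3) → (φ(2),φ(3)) = (2,5) ∈ E(G2) ✓
  (2,5) → (φ(2),φ(5)) = (2,3) ∈ E(G2) ✓
  (4,5) → (φ(4),φ(5)) = (0,3) ∈ E(G2) ✓
All 10 edges of G1 map to edges of G2, and |E(G1)| = |E(G2)| = 10, so φ is a bijection on edges as well as vertices. Hence G1 ≅ G2.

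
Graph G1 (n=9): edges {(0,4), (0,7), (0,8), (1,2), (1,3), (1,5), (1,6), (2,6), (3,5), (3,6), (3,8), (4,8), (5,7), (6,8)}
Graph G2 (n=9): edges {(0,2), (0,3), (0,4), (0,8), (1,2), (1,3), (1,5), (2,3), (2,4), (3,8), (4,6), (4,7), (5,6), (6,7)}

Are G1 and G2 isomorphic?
Yes, isomorphic

The graphs are isomorphic.
One valid mapping φ: V(G1) → V(G2): 0→6, 1→3, 2→8, 3→2, 4→7, 5→1, 6→0, 7→5, 8→4

Verify φ preserves adjacency — for each edge of G1, its image is an edge of G2:
  (0,4) → (φ(0),φ(4)) = (6,7) ∈ E(G2) ✓
  (0,7) → (φ(0),φ(7)) = (5,6) ∈ E(G2) ✓
  (0,8) → (φ(0),φ(8)) = (4,6) ∈ E(G2) ✓
  (1,2) → (φ(1),φ(2)) = (3,8) ∈ E(G2) ✓
  (1,3) → (φ(1),φ(3)) = (2,3) ∈ E(G2) ✓
  (1,5) → (φ(1),φ(5)) = (1,3) ∈ E(G2) ✓
  (1,6) → (φ(1),φ(6)) = (0,3) ∈ E(G2) ✓
  (2,6) → (φ(2),φ(6)) = (0,8) ∈ E(G2) ✓
  (3,5) → (φ(3),φ(5)) = (1,2) ∈ E(G2) ✓
  (3,6) → (φ(3),φ(6)) = (0,2) ∈ E(G2) ✓
  (3,8) → (φ(3),φ(8)) = (2,4) ∈ E(G2) ✓
  (4,8) → (φ(4),φ(8)) = (4,7) ∈ E(G2) ✓
  (5,7) → (φ(5),φ(7)) = (1,5) ∈ E(G2) ✓
  (6,8) → (φ(6),φ(8)) = (0,4) ∈ E(G2) ✓
All 14 edges of G1 map to edges of G2, and |E(G1)| = |E(G2)| = 14, so φ is a bijection on edges as well as vertices. Hence G1 ≅ G2.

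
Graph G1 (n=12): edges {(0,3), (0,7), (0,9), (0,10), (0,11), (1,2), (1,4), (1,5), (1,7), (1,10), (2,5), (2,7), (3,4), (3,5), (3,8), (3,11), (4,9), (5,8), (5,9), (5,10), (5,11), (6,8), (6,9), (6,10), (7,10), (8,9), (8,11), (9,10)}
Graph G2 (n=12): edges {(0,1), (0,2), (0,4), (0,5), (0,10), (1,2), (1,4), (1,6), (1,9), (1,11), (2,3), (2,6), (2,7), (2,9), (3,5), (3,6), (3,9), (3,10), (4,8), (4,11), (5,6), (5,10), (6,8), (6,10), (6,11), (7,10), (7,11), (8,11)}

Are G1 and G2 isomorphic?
Yes, isomorphic

The graphs are isomorphic.
One valid mapping φ: V(G1) → V(G2): 0→0, 1→11, 2→8, 3→10, 4→7, 5→6, 6→9, 7→4, 8→3, 9→2, 10→1, 11→5

Verify φ preserves adjacency — for each edge of G1, its image is an edge of G2:
  (0,3) → (φ(0),φ(3)) = (0,10) ∈ E(G2) ✓
  (0,7) → (φ(0),φ(7)) = (0,4) ∈ E(G2) ✓
  (0,9) → (φ(0),φ(9)) = (0,2) ∈ E(G2) ✓
  (0,10) → (φ(0),φ(10)) = (0,1) ∈ E(G2) ✓
  (0,11) → (φ(0),φ(11)) = (0,5) ∈ E(G2) ✓
  (1,2) → (φ(1),φ(2)) = (8,11) ∈ E(G2) ✓
  (1,4) → (φ(1),φ(4)) = (7,11) ∈ E(G2) ✓
  (1,5) → (φ(1),φ(5)) = (6,11) ∈ E(G2) ✓
  (1,7) → (φ(1),φ(7)) = (4,11) ∈ E(G2) ✓
  (1,10) → (φ(1),φ(10)) = (1,11) ∈ E(G2) ✓
  (2,5) → (φ(2),φ(5)) = (6,8) ∈ E(G2) ✓
  (2,7) → (φ(2),φ(7)) = (4,8) ∈ E(G2) ✓
  (3,4) → (φ(3),φ(4)) = (7,10) ∈ E(G2) ✓
  (3,5) → (φ(3),φ(5)) = (6,10) ∈ E(G2) ✓
  (3,8) → (φ(3),φ(8)) = (3,10) ∈ E(G2) ✓
  (3,11) → (φ(3),φ(11)) = (5,10) ∈ E(G2) ✓
  (4,9) → (φ(4),φ(9)) = (2,7) ∈ E(G2) ✓
  (5,8) → (φ(5),φ(8)) = (3,6) ∈ E(G2) ✓
  (5,9) → (φ(5),φ(9)) = (2,6) ∈ E(G2) ✓
  (5,10) → (φ(5),φ(10)) = (1,6) ∈ E(G2) ✓
  (5,11) → (φ(5),φ(11)) = (5,6) ∈ E(G2) ✓
  (6,8) → (φ(6),φ(8)) = (3,9) ∈ E(G2) ✓
  (6,9) → (φ(6),φ(9)) = (2,9) ∈ E(G2) ✓
  (6,10) → (φ(6),φ(10)) = (1,9) ∈ E(G2) ✓
  (7,10) → (φ(7),φ(10)) = (1,4) ∈ E(G2) ✓
  (8,9) → (φ(8),φ(9)) = (2,3) ∈ E(G2) ✓
  (8,11) → (φ(8),φ(11)) = (3,5) ∈ E(G2) ✓
  (9,10) → (φ(9),φ(10)) = (1,2) ∈ E(G2) ✓
All 28 edges of G1 map to edges of G2, and |E(G1)| = |E(G2)| = 28, so φ is a bijection on edges as well as vertices. Hence G1 ≅ G2.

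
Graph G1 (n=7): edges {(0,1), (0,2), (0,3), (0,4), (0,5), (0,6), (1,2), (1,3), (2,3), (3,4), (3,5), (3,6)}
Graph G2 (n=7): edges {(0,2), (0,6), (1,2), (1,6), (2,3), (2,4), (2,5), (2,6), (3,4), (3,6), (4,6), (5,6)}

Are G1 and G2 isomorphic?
Yes, isomorphic

The graphs are isomorphic.
One valid mapping φ: V(G1) → V(G2): 0→2, 1→3, 2→4, 3→6, 4→1, 5→5, 6→0

Verify φ preserves adjacency — for each edge of G1, its image is an edge of G2:
  (0,1) → (φ(0),φ(1)) = (2,3) ∈ E(G2) ✓
  (0,2) → (φ(0),φ(2)) = (2,4) ∈ E(G2) ✓
  (0,3) → (φ(0),φ(3)) = (2,6) ∈ E(G2) ✓
  (0,4) → (φ(0),φ(4)) = (1,2) ∈ E(G2) ✓
  (0,5) → (φ(0),φ(5)) = (2,5) ∈ E(G2) ✓
  (0,6) → (φ(0),φ(6)) = (0,2) ∈ E(G2) ✓
  (1,2) → (φ(1),φ(2)) = (3,4) ∈ E(G2) ✓
  (1,3) → (φ(1),φ(3)) = (3,6) ∈ E(G2) ✓
  (2,3) → (φ(2),φ(3)) = (4,6) ∈ E(G2) ✓
  (3,4) → (φ(3),φ(4)) = (1,6) ∈ E(G2) ✓
  (3,5) → (φ(3),φ(5)) = (5,6) ∈ E(G2) ✓
  (3,6) → (φ(3),φ(6)) = (0,6) ∈ E(G2) ✓
All 12 edges of G1 map to edges of G2, and |E(G1)| = |E(G2)| = 12, so φ is a bijection on edges as well as vertices. Hence G1 ≅ G2.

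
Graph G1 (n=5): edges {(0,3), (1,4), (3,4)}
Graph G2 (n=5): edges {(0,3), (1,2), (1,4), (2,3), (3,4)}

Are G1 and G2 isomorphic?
No, not isomorphic

The graphs are NOT isomorphic.

Counting edges: G1 has 3 edge(s); G2 has 5 edge(s).
Edge count is an isomorphism invariant (a bijection on vertices induces a bijection on edges), so differing edge counts rule out isomorphism.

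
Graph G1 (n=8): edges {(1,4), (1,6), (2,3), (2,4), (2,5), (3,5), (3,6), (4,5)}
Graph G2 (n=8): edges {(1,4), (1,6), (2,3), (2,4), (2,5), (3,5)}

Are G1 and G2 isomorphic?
No, not isomorphic

The graphs are NOT isomorphic.

Counting edges: G1 has 8 edge(s); G2 has 6 edge(s).
Edge count is an isomorphism invariant (a bijection on vertices induces a bijection on edges), so differing edge counts rule out isomorphism.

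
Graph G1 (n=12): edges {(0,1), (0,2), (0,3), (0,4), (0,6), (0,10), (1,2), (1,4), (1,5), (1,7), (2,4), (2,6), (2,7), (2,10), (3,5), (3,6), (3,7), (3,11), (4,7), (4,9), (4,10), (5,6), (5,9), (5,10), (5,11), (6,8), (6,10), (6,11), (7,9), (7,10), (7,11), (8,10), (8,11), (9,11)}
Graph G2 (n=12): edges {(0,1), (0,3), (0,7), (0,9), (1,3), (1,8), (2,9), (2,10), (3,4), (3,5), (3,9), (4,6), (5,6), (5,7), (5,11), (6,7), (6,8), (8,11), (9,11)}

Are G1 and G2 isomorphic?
No, not isomorphic

The graphs are NOT isomorphic.

Counting triangles (3-cliques): G1 has 27, G2 has 3.
Triangle count is an isomorphism invariant, so differing triangle counts rule out isomorphism.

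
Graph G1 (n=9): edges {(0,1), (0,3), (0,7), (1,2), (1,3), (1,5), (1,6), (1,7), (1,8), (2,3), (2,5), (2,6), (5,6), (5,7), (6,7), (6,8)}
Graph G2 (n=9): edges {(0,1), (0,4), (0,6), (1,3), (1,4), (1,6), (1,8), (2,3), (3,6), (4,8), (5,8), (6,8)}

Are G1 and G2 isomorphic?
No, not isomorphic

The graphs are NOT isomorphic.

Degrees in G1: deg(0)=3, deg(1)=7, deg(2)=4, deg(3)=3, deg(4)=0, deg(5)=4, deg(6)=5, deg(7)=4, deg(8)=2.
Sorted degree sequence of G1: [7, 5, 4, 4, 4, 3, 3, 2, 0].
Degrees in G2: deg(0)=3, deg(1)=5, deg(2)=1, deg(3)=3, deg(4)=3, deg(5)=1, deg(6)=4, deg(7)=0, deg(8)=4.
Sorted degree sequence of G2: [5, 4, 4, 3, 3, 3, 1, 1, 0].
The (sorted) degree sequence is an isomorphism invariant, so since G1 and G2 have different degree sequences they cannot be isomorphic.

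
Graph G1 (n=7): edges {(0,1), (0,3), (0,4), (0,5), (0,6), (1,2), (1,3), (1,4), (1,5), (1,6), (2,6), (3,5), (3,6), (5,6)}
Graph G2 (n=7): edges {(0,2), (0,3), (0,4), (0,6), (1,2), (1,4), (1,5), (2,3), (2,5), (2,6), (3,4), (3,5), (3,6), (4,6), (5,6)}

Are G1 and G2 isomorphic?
No, not isomorphic

The graphs are NOT isomorphic.

Degrees in G1: deg(0)=5, deg(1)=6, deg(2)=2, deg(3)=4, deg(4)=2, deg(5)=4, deg(6)=5.
Sorted degree sequence of G1: [6, 5, 5, 4, 4, 2, 2].
Degrees in G2: deg(0)=4, deg(1)=3, deg(2)=5, deg(3)=5, deg(4)=4, deg(5)=4, deg(6)=5.
Sorted degree sequence of G2: [5, 5, 5, 4, 4, 4, 3].
The (sorted) degree sequence is an isomorphism invariant, so since G1 and G2 have different degree sequences they cannot be isomorphic.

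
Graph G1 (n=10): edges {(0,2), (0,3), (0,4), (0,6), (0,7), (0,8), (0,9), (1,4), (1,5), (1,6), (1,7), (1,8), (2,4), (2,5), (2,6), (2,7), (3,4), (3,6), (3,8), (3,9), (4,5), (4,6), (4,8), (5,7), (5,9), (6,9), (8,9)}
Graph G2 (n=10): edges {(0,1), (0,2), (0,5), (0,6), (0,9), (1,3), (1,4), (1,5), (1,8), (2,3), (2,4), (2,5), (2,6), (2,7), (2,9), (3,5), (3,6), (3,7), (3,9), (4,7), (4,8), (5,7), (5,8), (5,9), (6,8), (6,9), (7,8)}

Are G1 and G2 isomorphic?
Yes, isomorphic

The graphs are isomorphic.
One valid mapping φ: V(G1) → V(G2): 0→2, 1→1, 2→7, 3→9, 4→5, 5→8, 6→3, 7→4, 8→0, 9→6

Verify φ preserves adjacency — for each edge of G1, its image is an edge of G2:
  (0,2) → (φ(0),φ(2)) = (2,7) ∈ E(G2) ✓
  (0,3) → (φ(0),φ(3)) = (2,9) ∈ E(G2) ✓
  (0,4) → (φ(0),φ(4)) = (2,5) ∈ E(G2) ✓
  (0,6) → (φ(0),φ(6)) = (2,3) ∈ E(G2) ✓
  (0,7) → (φ(0),φ(7)) = (2,4) ∈ E(G2) ✓
  (0,8) → (φ(0),φ(8)) = (0,2) ∈ E(G2) ✓
  (0,9) → (φ(0),φ(9)) = (2,6) ∈ E(G2) ✓
  (1,4) → (φ(1),φ(4)) = (1,5) ∈ E(G2) ✓
  (1,5) → (φ(1),φ(5)) = (1,8) ∈ E(G2) ✓
  (1,6) → (φ(1),φ(6)) = (1,3) ∈ E(G2) ✓
  (1,7) → (φ(1),φ(7)) = (1,4) ∈ E(G2) ✓
  (1,8) → (φ(1),φ(8)) = (0,1) ∈ E(G2) ✓
  (2,4) → (φ(2),φ(4)) = (5,7) ∈ E(G2) ✓
  (2,5) → (φ(2),φ(5)) = (7,8) ∈ E(G2) ✓
  (2,6) → (φ(2),φ(6)) = (3,7) ∈ E(G2) ✓
  (2,7) → (φ(2),φ(7)) = (4,7) ∈ E(G2) ✓
  (3,4) → (φ(3),φ(4)) = (5,9) ∈ E(G2) ✓
  (3,6) → (φ(3),φ(6)) = (3,9) ∈ E(G2) ✓
  (3,8) → (φ(3),φ(8)) = (0,9) ∈ E(G2) ✓
  (3,9) → (φ(3),φ(9)) = (6,9) ∈ E(G2) ✓
  (4,5) → (φ(4),φ(5)) = (5,8) ∈ E(G2) ✓
  (4,6) → (φ(4),φ(6)) = (3,5) ∈ E(G2) ✓
  (4,8) → (φ(4),φ(8)) = (0,5) ∈ E(G2) ✓
  (5,7) → (φ(5),φ(7)) = (4,8) ∈ E(G2) ✓
  (5,9) → (φ(5),φ(9)) = (6,8) ∈ E(G2) ✓
  (6,9) → (φ(6),φ(9)) = (3,6) ∈ E(G2) ✓
  (8,9) → (φ(8),φ(9)) = (0,6) ∈ E(G2) ✓
All 27 edges of G1 map to edges of G2, and |E(G1)| = |E(G2)| = 27, so φ is a bijection on edges as well as vertices. Hence G1 ≅ G2.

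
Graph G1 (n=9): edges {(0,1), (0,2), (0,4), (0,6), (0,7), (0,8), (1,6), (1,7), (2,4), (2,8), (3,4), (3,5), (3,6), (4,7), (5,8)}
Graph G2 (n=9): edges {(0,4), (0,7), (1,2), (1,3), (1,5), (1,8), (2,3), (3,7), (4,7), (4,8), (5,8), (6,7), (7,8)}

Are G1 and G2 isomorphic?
No, not isomorphic

The graphs are NOT isomorphic.

Counting triangles (3-cliques): G1 has 5, G2 has 4.
Triangle count is an isomorphism invariant, so differing triangle counts rule out isomorphism.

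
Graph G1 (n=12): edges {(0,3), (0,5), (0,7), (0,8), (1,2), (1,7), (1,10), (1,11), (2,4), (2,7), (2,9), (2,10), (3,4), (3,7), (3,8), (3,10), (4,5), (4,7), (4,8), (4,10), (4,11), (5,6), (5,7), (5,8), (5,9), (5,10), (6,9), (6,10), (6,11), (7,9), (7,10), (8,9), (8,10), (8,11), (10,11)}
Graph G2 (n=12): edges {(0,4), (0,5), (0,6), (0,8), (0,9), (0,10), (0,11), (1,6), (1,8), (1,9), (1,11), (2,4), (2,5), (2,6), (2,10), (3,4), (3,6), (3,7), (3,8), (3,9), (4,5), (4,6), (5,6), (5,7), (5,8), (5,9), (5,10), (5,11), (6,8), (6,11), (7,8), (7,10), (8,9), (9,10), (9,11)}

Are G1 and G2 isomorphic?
Yes, isomorphic

The graphs are isomorphic.
One valid mapping φ: V(G1) → V(G2): 0→1, 1→2, 2→4, 3→11, 4→0, 5→8, 6→7, 7→6, 8→9, 9→3, 10→5, 11→10

Verify φ preserves adjacency — for each edge of G1, its image is an edge of G2:
  (0,3) → (φ(0),φ(3)) = (1,11) ∈ E(G2) ✓
  (0,5) → (φ(0),φ(5)) = (1,8) ∈ E(G2) ✓
  (0,7) → (φ(0),φ(7)) = (1,6) ∈ E(G2) ✓
  (0,8) → (φ(0),φ(8)) = (1,9) ∈ E(G2) ✓
  (1,2) → (φ(1),φ(2)) = (2,4) ∈ E(G2) ✓
  (1,7) → (φ(1),φ(7)) = (2,6) ∈ E(G2) ✓
  (1,10) → (φ(1),φ(10)) = (2,5) ∈ E(G2) ✓
  (1,11) → (φ(1),φ(11)) = (2,10) ∈ E(G2) ✓
  (2,4) → (φ(2),φ(4)) = (0,4) ∈ E(G2) ✓
  (2,7) → (φ(2),φ(7)) = (4,6) ∈ E(G2) ✓
  (2,9) → (φ(2),φ(9)) = (3,4) ∈ E(G2) ✓
  (2,10) → (φ(2),φ(10)) = (4,5) ∈ E(G2) ✓
  (3,4) → (φ(3),φ(4)) = (0,11) ∈ E(G2) ✓
  (3,7) → (φ(3),φ(7)) = (6,11) ∈ E(G2) ✓
  (3,8) → (φ(3),φ(8)) = (9,11) ∈ E(G2) ✓
  (3,10) → (φ(3),φ(10)) = (5,11) ∈ E(G2) ✓
  (4,5) → (φ(4),φ(5)) = (0,8) ∈ E(G2) ✓
  (4,7) → (φ(4),φ(7)) = (0,6) ∈ E(G2) ✓
  (4,8) → (φ(4),φ(8)) = (0,9) ∈ E(G2) ✓
  (4,10) → (φ(4),φ(10)) = (0,5) ∈ E(G2) ✓
  (4,11) → (φ(4),φ(11)) = (0,10) ∈ E(G2) ✓
  (5,6) → (φ(5),φ(6)) = (7,8) ∈ E(G2) ✓
  (5,7) → (φ(5),φ(7)) = (6,8) ∈ E(G2) ✓
  (5,8) → (φ(5),φ(8)) = (8,9) ∈ E(G2) ✓
  (5,9) → (φ(5),φ(9)) = (3,8) ∈ E(G2) ✓
  (5,10) → (φ(5),φ(10)) = (5,8) ∈ E(G2) ✓
  (6,9) → (φ(6),φ(9)) = (3,7) ∈ E(G2) ✓
  (6,10) → (φ(6),φ(10)) = (5,7) ∈ E(G2) ✓
  (6,11) → (φ(6),φ(11)) = (7,10) ∈ E(G2) ✓
  (7,9) → (φ(7),φ(9)) = (3,6) ∈ E(G2) ✓
  (7,10) → (φ(7),φ(10)) = (5,6) ∈ E(G2) ✓
  (8,9) → (φ(8),φ(9)) = (3,9) ∈ E(G2) ✓
  (8,10) → (φ(8),φ(10)) = (5,9) ∈ E(G2) ✓
  (8,11) → (φ(8),φ(11)) = (9,10) ∈ E(G2) ✓
  (10,11) → (φ(10),φ(11)) = (5,10) ∈ E(G2) ✓
All 35 edges of G1 map to edges of G2, and |E(G1)| = |E(G2)| = 35, so φ is a bijection on edges as well as vertices. Hence G1 ≅ G2.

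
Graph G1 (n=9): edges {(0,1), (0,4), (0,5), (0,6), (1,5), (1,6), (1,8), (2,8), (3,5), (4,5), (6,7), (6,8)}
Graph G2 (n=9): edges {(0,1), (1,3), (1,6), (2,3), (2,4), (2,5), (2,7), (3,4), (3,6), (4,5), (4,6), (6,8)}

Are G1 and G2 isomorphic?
Yes, isomorphic

The graphs are isomorphic.
One valid mapping φ: V(G1) → V(G2): 0→4, 1→3, 2→0, 3→7, 4→5, 5→2, 6→6, 7→8, 8→1

Verify φ preserves adjacency — for each edge of G1, its image is an edge of G2:
  (0,1) → (φ(0),φ(1)) = (3,4) ∈ E(G2) ✓
  (0,4) → (φ(0),φ(4)) = (4,5) ∈ E(G2) ✓
  (0,5) → (φ(0),φ(5)) = (2,4) ∈ E(G2) ✓
  (0,6) → (φ(0),φ(6)) = (4,6) ∈ E(G2) ✓
  (1,5) → (φ(1),φ(5)) = (2,3) ∈ E(G2) ✓
  (1,6) → (φ(1),φ(6)) = (3,6) ∈ E(G2) ✓
  (1,8) → (φ(1),φ(8)) = (1,3) ∈ E(G2) ✓
  (2,8) → (φ(2),φ(8)) = (0,1) ∈ E(G2) ✓
  (3,5) → (φ(3),φ(5)) = (2,7) ∈ E(G2) ✓
  (4,5) → (φ(4),φ(5)) = (2,5) ∈ E(G2) ✓
  (6,7) → (φ(6),φ(7)) = (6,8) ∈ E(G2) ✓
  (6,8) → (φ(6),φ(8)) = (1,6) ∈ E(G2) ✓
All 12 edges of G1 map to edges of G2, and |E(G1)| = |E(G2)| = 12, so φ is a bijection on edges as well as vertices. Hence G1 ≅ G2.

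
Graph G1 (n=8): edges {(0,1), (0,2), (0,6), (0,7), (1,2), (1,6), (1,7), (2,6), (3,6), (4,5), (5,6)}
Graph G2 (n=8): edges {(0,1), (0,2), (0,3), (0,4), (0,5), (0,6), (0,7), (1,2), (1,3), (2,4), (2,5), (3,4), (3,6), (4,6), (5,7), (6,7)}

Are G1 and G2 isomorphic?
No, not isomorphic

The graphs are NOT isomorphic.

Degrees in G1: deg(0)=4, deg(1)=4, deg(2)=3, deg(3)=1, deg(4)=1, deg(5)=2, deg(6)=5, deg(7)=2.
Sorted degree sequence of G1: [5, 4, 4, 3, 2, 2, 1, 1].
Degrees in G2: deg(0)=7, deg(1)=3, deg(2)=4, deg(3)=4, deg(4)=4, deg(5)=3, deg(6)=4, deg(7)=3.
Sorted degree sequence of G2: [7, 4, 4, 4, 4, 3, 3, 3].
The (sorted) degree sequence is an isomorphism invariant, so since G1 and G2 have different degree sequences they cannot be isomorphic.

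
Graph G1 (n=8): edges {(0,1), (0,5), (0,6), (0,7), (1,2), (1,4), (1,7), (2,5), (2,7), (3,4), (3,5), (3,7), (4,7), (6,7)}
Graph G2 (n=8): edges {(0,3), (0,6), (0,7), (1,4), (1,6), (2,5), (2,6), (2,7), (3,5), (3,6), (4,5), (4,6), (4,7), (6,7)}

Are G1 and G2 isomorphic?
Yes, isomorphic

The graphs are isomorphic.
One valid mapping φ: V(G1) → V(G2): 0→4, 1→7, 2→2, 3→3, 4→0, 5→5, 6→1, 7→6

Verify φ preserves adjacency — for each edge of G1, its image is an edge of G2:
  (0,1) → (φ(0),φ(1)) = (4,7) ∈ E(G2) ✓
  (0,5) → (φ(0),φ(5)) = (4,5) ∈ E(G2) ✓
  (0,6) → (φ(0),φ(6)) = (1,4) ∈ E(G2) ✓
  (0,7) → (φ(0),φ(7)) = (4,6) ∈ E(G2) ✓
  (1,2) → (φ(1),φ(2)) = (2,7) ∈ E(G2) ✓
  (1,4) → (φ(1),φ(4)) = (0,7) ∈ E(G2) ✓
  (1,7) → (φ(1),φ(7)) = (6,7) ∈ E(G2) ✓
  (2,5) → (φ(2),φ(5)) = (2,5) ∈ E(G2) ✓
  (2,7) → (φ(2),φ(7)) = (2,6) ∈ E(G2) ✓
  (3,4) → (φ(3),φ(4)) = (0,3) ∈ E(G2) ✓
  (3,5) → (φ(3),φ(5)) = (3,5) ∈ E(G2) ✓
  (3,7) → (φ(3),φ(7)) = (3,6) ∈ E(G2) ✓
  (4,7) → (φ(4),φ(7)) = (0,6) ∈ E(G2) ✓
  (6,7) → (φ(6),φ(7)) = (1,6) ∈ E(G2) ✓
All 14 edges of G1 map to edges of G2, and |E(G1)| = |E(G2)| = 14, so φ is a bijection on edges as well as vertices. Hence G1 ≅ G2.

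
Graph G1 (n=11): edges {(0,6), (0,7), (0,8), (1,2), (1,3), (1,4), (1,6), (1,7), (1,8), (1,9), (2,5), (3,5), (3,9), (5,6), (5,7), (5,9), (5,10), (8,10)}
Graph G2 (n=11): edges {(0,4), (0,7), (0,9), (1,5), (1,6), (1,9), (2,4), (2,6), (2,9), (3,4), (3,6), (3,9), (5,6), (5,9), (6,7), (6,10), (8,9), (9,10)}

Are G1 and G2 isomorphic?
Yes, isomorphic

The graphs are isomorphic.
One valid mapping φ: V(G1) → V(G2): 0→4, 1→9, 2→10, 3→5, 4→8, 5→6, 6→3, 7→2, 8→0, 9→1, 10→7

Verify φ preserves adjacency — for each edge of G1, its image is an edge of G2:
  (0,6) → (φ(0),φ(6)) = (3,4) ∈ E(G2) ✓
  (0,7) → (φ(0),φ(7)) = (2,4) ∈ E(G2) ✓
  (0,8) → (φ(0),φ(8)) = (0,4) ∈ E(G2) ✓
  (1,2) → (φ(1),φ(2)) = (9,10) ∈ E(G2) ✓
  (1,3) → (φ(1),φ(3)) = (5,9) ∈ E(G2) ✓
  (1,4) → (φ(1),φ(4)) = (8,9) ∈ E(G2) ✓
  (1,6) → (φ(1),φ(6)) = (3,9) ∈ E(G2) ✓
  (1,7) → (φ(1),φ(7)) = (2,9) ∈ E(G2) ✓
  (1,8) → (φ(1),φ(8)) = (0,9) ∈ E(G2) ✓
  (1,9) → (φ(1),φ(9)) = (1,9) ∈ E(G2) ✓
  (2,5) → (φ(2),φ(5)) = (6,10) ∈ E(G2) ✓
  (3,5) → (φ(3),φ(5)) = (5,6) ∈ E(G2) ✓
  (3,9) → (φ(3),φ(9)) = (1,5) ∈ E(G2) ✓
  (5,6) → (φ(5),φ(6)) = (3,6) ∈ E(G2) ✓
  (5,7) → (φ(5),φ(7)) = (2,6) ∈ E(G2) ✓
  (5,9) → (φ(5),φ(9)) = (1,6) ∈ E(G2) ✓
  (5,10) → (φ(5),φ(10)) = (6,7) ∈ E(G2) ✓
  (8,10) → (φ(8),φ(10)) = (0,7) ∈ E(G2) ✓
All 18 edges of G1 map to edges of G2, and |E(G1)| = |E(G2)| = 18, so φ is a bijection on edges as well as vertices. Hence G1 ≅ G2.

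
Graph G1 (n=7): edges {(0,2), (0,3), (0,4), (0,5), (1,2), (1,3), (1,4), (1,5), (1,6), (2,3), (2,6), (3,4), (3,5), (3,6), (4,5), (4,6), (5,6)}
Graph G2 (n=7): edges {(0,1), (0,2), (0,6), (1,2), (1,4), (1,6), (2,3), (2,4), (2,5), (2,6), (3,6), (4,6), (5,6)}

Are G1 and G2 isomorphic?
No, not isomorphic

The graphs are NOT isomorphic.

Counting triangles (3-cliques): G1 has 17, G2 has 9.
Triangle count is an isomorphism invariant, so differing triangle counts rule out isomorphism.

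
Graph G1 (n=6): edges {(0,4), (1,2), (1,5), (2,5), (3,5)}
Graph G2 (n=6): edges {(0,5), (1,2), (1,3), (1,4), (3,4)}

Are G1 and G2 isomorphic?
Yes, isomorphic

The graphs are isomorphic.
One valid mapping φ: V(G1) → V(G2): 0→0, 1→3, 2→4, 3→2, 4→5, 5→1

Verify φ preserves adjacency — for each edge of G1, its image is an edge of G2:
  (0,4) → (φ(0),φ(4)) = (0,5) ∈ E(G2) ✓
  (1,2) → (φ(1),φ(2)) = (3,4) ∈ E(G2) ✓
  (1,5) → (φ(1),φ(5)) = (1,3) ∈ E(G2) ✓
  (2,5) → (φ(2),φ(5)) = (1,4) ∈ E(G2) ✓
  (3,5) → (φ(3),φ(5)) = (1,2) ∈ E(G2) ✓
All 5 edges of G1 map to edges of G2, and |E(G1)| = |E(G2)| = 5, so φ is a bijection on edges as well as vertices. Hence G1 ≅ G2.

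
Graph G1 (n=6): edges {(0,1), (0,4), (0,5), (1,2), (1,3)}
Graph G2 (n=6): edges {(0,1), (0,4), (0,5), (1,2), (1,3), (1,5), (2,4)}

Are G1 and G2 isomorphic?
No, not isomorphic

The graphs are NOT isomorphic.

Counting edges: G1 has 5 edge(s); G2 has 7 edge(s).
Edge count is an isomorphism invariant (a bijection on vertices induces a bijection on edges), so differing edge counts rule out isomorphism.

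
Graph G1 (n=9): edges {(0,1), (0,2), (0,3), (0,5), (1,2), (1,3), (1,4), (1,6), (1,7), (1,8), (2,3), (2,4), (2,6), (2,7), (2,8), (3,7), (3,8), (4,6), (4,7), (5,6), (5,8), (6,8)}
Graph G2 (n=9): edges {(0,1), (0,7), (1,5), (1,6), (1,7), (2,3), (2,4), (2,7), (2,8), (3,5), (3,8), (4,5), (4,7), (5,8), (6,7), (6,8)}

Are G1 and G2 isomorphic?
No, not isomorphic

The graphs are NOT isomorphic.

Counting triangles (3-cliques): G1 has 19, G2 has 5.
Triangle count is an isomorphism invariant, so differing triangle counts rule out isomorphism.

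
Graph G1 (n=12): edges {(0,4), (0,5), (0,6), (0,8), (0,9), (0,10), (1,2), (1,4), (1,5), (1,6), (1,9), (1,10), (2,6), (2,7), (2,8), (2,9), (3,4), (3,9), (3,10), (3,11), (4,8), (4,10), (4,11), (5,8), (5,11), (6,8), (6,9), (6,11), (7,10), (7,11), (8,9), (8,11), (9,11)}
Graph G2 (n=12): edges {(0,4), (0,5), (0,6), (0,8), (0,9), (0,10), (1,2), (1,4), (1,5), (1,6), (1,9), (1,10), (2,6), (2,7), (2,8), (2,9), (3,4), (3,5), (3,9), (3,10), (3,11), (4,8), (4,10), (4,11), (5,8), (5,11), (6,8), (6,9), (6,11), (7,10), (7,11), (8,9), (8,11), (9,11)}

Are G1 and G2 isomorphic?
No, not isomorphic

The graphs are NOT isomorphic.

Counting edges: G1 has 33 edge(s); G2 has 34 edge(s).
Edge count is an isomorphism invariant (a bijection on vertices induces a bijection on edges), so differing edge counts rule out isomorphism.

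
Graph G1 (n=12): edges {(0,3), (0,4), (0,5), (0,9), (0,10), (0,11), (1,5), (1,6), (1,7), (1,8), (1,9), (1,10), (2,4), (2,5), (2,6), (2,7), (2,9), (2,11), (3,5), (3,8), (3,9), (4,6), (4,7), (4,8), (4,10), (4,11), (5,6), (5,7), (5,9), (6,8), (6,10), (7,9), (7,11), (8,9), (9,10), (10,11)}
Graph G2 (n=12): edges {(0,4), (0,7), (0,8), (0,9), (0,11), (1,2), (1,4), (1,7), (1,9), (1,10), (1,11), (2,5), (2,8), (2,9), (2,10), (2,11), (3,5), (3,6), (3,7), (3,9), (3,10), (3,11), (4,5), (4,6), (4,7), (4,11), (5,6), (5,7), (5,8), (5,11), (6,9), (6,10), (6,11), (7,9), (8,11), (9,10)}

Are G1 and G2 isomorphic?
Yes, isomorphic

The graphs are isomorphic.
One valid mapping φ: V(G1) → V(G2): 0→2, 1→4, 2→3, 3→8, 4→9, 5→5, 6→7, 7→6, 8→0, 9→11, 10→1, 11→10

Verify φ preserves adjacency — for each edge of G1, its image is an edge of G2:
  (0,3) → (φ(0),φ(3)) = (2,8) ∈ E(G2) ✓
  (0,4) → (φ(0),φ(4)) = (2,9) ∈ E(G2) ✓
  (0,5) → (φ(0),φ(5)) = (2,5) ∈ E(G2) ✓
  (0,9) → (φ(0),φ(9)) = (2,11) ∈ E(G2) ✓
  (0,10) → (φ(0),φ(10)) = (1,2) ∈ E(G2) ✓
  (0,11) → (φ(0),φ(11)) = (2,10) ∈ E(G2) ✓
  (1,5) → (φ(1),φ(5)) = (4,5) ∈ E(G2) ✓
  (1,6) → (φ(1),φ(6)) = (4,7) ∈ E(G2) ✓
  (1,7) → (φ(1),φ(7)) = (4,6) ∈ E(G2) ✓
  (1,8) → (φ(1),φ(8)) = (0,4) ∈ E(G2) ✓
  (1,9) → (φ(1),φ(9)) = (4,11) ∈ E(G2) ✓
  (1,10) → (φ(1),φ(10)) = (1,4) ∈ E(G2) ✓
  (2,4) → (φ(2),φ(4)) = (3,9) ∈ E(G2) ✓
  (2,5) → (φ(2),φ(5)) = (3,5) ∈ E(G2) ✓
  (2,6) → (φ(2),φ(6)) = (3,7) ∈ E(G2) ✓
  (2,7) → (φ(2),φ(7)) = (3,6) ∈ E(G2) ✓
  (2,9) → (φ(2),φ(9)) = (3,11) ∈ E(G2) ✓
  (2,11) → (φ(2),φ(11)) = (3,10) ∈ E(G2) ✓
  (3,5) → (φ(3),φ(5)) = (5,8) ∈ E(G2) ✓
  (3,8) → (φ(3),φ(8)) = (0,8) ∈ E(G2) ✓
  (3,9) → (φ(3),φ(9)) = (8,11) ∈ E(G2) ✓
  (4,6) → (φ(4),φ(6)) = (7,9) ∈ E(G2) ✓
  (4,7) → (φ(4),φ(7)) = (6,9) ∈ E(G2) ✓
  (4,8) → (φ(4),φ(8)) = (0,9) ∈ E(G2) ✓
  (4,10) → (φ(4),φ(10)) = (1,9) ∈ E(G2) ✓
  (4,11) → (φ(4),φ(11)) = (9,10) ∈ E(G2) ✓
  (5,6) → (φ(5),φ(6)) = (5,7) ∈ E(G2) ✓
  (5,7) → (φ(5),φ(7)) = (5,6) ∈ E(G2) ✓
  (5,9) → (φ(5),φ(9)) = (5,11) ∈ E(G2) ✓
  (6,8) → (φ(6),φ(8)) = (0,7) ∈ E(G2) ✓
  (6,10) → (φ(6),φ(10)) = (1,7) ∈ E(G2) ✓
  (7,9) → (φ(7),φ(9)) = (6,11) ∈ E(G2) ✓
  (7,11) → (φ(7),φ(11)) = (6,10) ∈ E(G2) ✓
  (8,9) → (φ(8),φ(9)) = (0,11) ∈ E(G2) ✓
  (9,10) → (φ(9),φ(10)) = (1,11) ∈ E(G2) ✓
  (10,11) → (φ(10),φ(11)) = (1,10) ∈ E(G2) ✓
All 36 edges of G1 map to edges of G2, and |E(G1)| = |E(G2)| = 36, so φ is a bijection on edges as well as vertices. Hence G1 ≅ G2.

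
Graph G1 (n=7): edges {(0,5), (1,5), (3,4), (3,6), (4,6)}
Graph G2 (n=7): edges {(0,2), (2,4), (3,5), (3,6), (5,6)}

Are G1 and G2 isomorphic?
Yes, isomorphic

The graphs are isomorphic.
One valid mapping φ: V(G1) → V(G2): 0→4, 1→0, 2→1, 3→3, 4→5, 5→2, 6→6

Verify φ preserves adjacency — for each edge of G1, its image is an edge of G2:
  (0,5) → (φ(0),φ(5)) = (2,4) ∈ E(G2) ✓
  (1,5) → (φ(1),φ(5)) = (0,2) ∈ E(G2) ✓
  (3,4) → (φ(3),φ(4)) = (3,5) ∈ E(G2) ✓
  (3,6) → (φ(3),φ(6)) = (3,6) ∈ E(G2) ✓
  (4,6) → (φ(4),φ(6)) = (5,6) ∈ E(G2) ✓
All 5 edges of G1 map to edges of G2, and |E(G1)| = |E(G2)| = 5, so φ is a bijection on edges as well as vertices. Hence G1 ≅ G2.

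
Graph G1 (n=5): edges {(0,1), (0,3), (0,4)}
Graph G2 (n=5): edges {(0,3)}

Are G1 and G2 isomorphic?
No, not isomorphic

The graphs are NOT isomorphic.

Counting edges: G1 has 3 edge(s); G2 has 1 edge(s).
Edge count is an isomorphism invariant (a bijection on vertices induces a bijection on edges), so differing edge counts rule out isomorphism.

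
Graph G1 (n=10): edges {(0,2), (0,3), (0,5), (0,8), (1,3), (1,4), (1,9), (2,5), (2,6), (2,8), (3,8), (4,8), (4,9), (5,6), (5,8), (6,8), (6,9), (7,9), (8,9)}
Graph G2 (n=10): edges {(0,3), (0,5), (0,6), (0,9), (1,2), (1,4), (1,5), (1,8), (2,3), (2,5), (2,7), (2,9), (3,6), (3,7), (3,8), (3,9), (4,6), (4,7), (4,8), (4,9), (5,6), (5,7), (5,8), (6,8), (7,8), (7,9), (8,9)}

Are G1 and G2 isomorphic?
No, not isomorphic

The graphs are NOT isomorphic.

Degrees in G1: deg(0)=4, deg(1)=3, deg(2)=4, deg(3)=3, deg(4)=3, deg(5)=4, deg(6)=4, deg(7)=1, deg(8)=7, deg(9)=5.
Sorted degree sequence of G1: [7, 5, 4, 4, 4, 4, 3, 3, 3, 1].
Degrees in G2: deg(0)=4, deg(1)=4, deg(2)=5, deg(3)=6, deg(4)=5, deg(5)=6, deg(6)=5, deg(7)=6, deg(8)=7, deg(9)=6.
Sorted degree sequence of G2: [7, 6, 6, 6, 6, 5, 5, 5, 4, 4].
The (sorted) degree sequence is an isomorphism invariant, so since G1 and G2 have different degree sequences they cannot be isomorphic.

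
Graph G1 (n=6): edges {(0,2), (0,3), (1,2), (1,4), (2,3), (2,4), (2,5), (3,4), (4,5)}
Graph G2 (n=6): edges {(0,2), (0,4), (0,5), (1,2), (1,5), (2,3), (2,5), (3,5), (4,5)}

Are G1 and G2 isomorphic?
Yes, isomorphic

The graphs are isomorphic.
One valid mapping φ: V(G1) → V(G2): 0→4, 1→3, 2→5, 3→0, 4→2, 5→1

Verify φ preserves adjacency — for each edge of G1, its image is an edge of G2:
  (0,2) → (φ(0),φ(2)) = (4,5) ∈ E(G2) ✓
  (0,3) → (φ(0),φ(3)) = (0,4) ∈ E(G2) ✓
  (1,2) → (φ(1),φ(2)) = (3,5) ∈ E(G2) ✓
  (1,4) → (φ(1),φ(4)) = (2,3) ∈ E(G2) ✓
  (2,3) → (φ(2),φ(3)) = (0,5) ∈ E(G2) ✓
  (2,4) → (φ(2),φ(4)) = (2,5) ∈ E(G2) ✓
  (2,5) → (φ(2),φ(5)) = (1,5) ∈ E(G2) ✓
  (3,4) → (φ(3),φ(4)) = (0,2) ∈ E(G2) ✓
  (4,5) → (φ(4),φ(5)) = (1,2) ∈ E(G2) ✓
All 9 edges of G1 map to edges of G2, and |E(G1)| = |E(G2)| = 9, so φ is a bijection on edges as well as vertices. Hence G1 ≅ G2.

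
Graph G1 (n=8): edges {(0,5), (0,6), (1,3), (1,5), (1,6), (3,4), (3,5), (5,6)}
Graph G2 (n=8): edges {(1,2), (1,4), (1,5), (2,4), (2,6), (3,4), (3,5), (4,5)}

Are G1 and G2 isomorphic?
Yes, isomorphic

The graphs are isomorphic.
One valid mapping φ: V(G1) → V(G2): 0→3, 1→1, 2→7, 3→2, 4→6, 5→4, 6→5, 7→0

Verify φ preserves adjacency — for each edge of G1, its image is an edge of G2:
  (0,5) → (φ(0),φ(5)) = (3,4) ∈ E(G2) ✓
  (0,6) → (φ(0),φ(6)) = (3,5) ∈ E(G2) ✓
  (1,3) → (φ(1),φ(3)) = (1,2) ∈ E(G2) ✓
  (1,5) → (φ(1),φ(5)) = (1,4) ∈ E(G2) ✓
  (1,6) → (φ(1),φ(6)) = (1,5) ∈ E(G2) ✓
  (3,4) → (φ(3),φ(4)) = (2,6) ∈ E(G2) ✓
  (3,5) → (φ(3),φ(5)) = (2,4) ∈ E(G2) ✓
  (5,6) → (φ(5),φ(6)) = (4,5) ∈ E(G2) ✓
All 8 edges of G1 map to edges of G2, and |E(G1)| = |E(G2)| = 8, so φ is a bijection on edges as well as vertices. Hence G1 ≅ G2.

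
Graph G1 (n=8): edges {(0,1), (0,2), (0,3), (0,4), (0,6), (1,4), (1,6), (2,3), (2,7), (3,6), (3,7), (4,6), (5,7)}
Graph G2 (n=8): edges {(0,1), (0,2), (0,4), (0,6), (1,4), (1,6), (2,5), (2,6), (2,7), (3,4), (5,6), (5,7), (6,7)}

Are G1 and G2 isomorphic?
Yes, isomorphic

The graphs are isomorphic.
One valid mapping φ: V(G1) → V(G2): 0→6, 1→5, 2→1, 3→0, 4→7, 5→3, 6→2, 7→4

Verify φ preserves adjacency — for each edge of G1, its image is an edge of G2:
  (0,1) → (φ(0),φ(1)) = (5,6) ∈ E(G2) ✓
  (0,2) → (φ(0),φ(2)) = (1,6) ∈ E(G2) ✓
  (0,3) → (φ(0),φ(3)) = (0,6) ∈ E(G2) ✓
  (0,4) → (φ(0),φ(4)) = (6,7) ∈ E(G2) ✓
  (0,6) → (φ(0),φ(6)) = (2,6) ∈ E(G2) ✓
  (1,4) → (φ(1),φ(4)) = (5,7) ∈ E(G2) ✓
  (1,6) → (φ(1),φ(6)) = (2,5) ∈ E(G2) ✓
  (2,3) → (φ(2),φ(3)) = (0,1) ∈ E(G2) ✓
  (2,7) → (φ(2),φ(7)) = (1,4) ∈ E(G2) ✓
  (3,6) → (φ(3),φ(6)) = (0,2) ∈ E(G2) ✓
  (3,7) → (φ(3),φ(7)) = (0,4) ∈ E(G2) ✓
  (4,6) → (φ(4),φ(6)) = (2,7) ∈ E(G2) ✓
  (5,7) → (φ(5),φ(7)) = (3,4) ∈ E(G2) ✓
All 13 edges of G1 map to edges of G2, and |E(G1)| = |E(G2)| = 13, so φ is a bijection on edges as well as vertices. Hence G1 ≅ G2.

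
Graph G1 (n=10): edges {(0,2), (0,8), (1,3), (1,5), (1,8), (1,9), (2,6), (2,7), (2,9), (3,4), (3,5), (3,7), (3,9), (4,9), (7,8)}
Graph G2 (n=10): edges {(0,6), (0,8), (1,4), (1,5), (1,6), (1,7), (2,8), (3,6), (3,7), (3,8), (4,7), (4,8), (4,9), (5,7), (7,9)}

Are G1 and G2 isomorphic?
Yes, isomorphic

The graphs are isomorphic.
One valid mapping φ: V(G1) → V(G2): 0→0, 1→1, 2→8, 3→7, 4→9, 5→5, 6→2, 7→3, 8→6, 9→4

Verify φ preserves adjacency — for each edge of G1, its image is an edge of G2:
  (0,2) → (φ(0),φ(2)) = (0,8) ∈ E(G2) ✓
  (0,8) → (φ(0),φ(8)) = (0,6) ∈ E(G2) ✓
  (1,3) → (φ(1),φ(3)) = (1,7) ∈ E(G2) ✓
  (1,5) → (φ(1),φ(5)) = (1,5) ∈ E(G2) ✓
  (1,8) → (φ(1),φ(8)) = (1,6) ∈ E(G2) ✓
  (1,9) → (φ(1),φ(9)) = (1,4) ∈ E(G2) ✓
  (2,6) → (φ(2),φ(6)) = (2,8) ∈ E(G2) ✓
  (2,7) → (φ(2),φ(7)) = (3,8) ∈ E(G2) ✓
  (2,9) → (φ(2),φ(9)) = (4,8) ∈ E(G2) ✓
  (3,4) → (φ(3),φ(4)) = (7,9) ∈ E(G2) ✓
  (3,5) → (φ(3),φ(5)) = (5,7) ∈ E(G2) ✓
  (3,7) → (φ(3),φ(7)) = (3,7) ∈ E(G2) ✓
  (3,9) → (φ(3),φ(9)) = (4,7) ∈ E(G2) ✓
  (4,9) → (φ(4),φ(9)) = (4,9) ∈ E(G2) ✓
  (7,8) → (φ(7),φ(8)) = (3,6) ∈ E(G2) ✓
All 15 edges of G1 map to edges of G2, and |E(G1)| = |E(G2)| = 15, so φ is a bijection on edges as well as vertices. Hence G1 ≅ G2.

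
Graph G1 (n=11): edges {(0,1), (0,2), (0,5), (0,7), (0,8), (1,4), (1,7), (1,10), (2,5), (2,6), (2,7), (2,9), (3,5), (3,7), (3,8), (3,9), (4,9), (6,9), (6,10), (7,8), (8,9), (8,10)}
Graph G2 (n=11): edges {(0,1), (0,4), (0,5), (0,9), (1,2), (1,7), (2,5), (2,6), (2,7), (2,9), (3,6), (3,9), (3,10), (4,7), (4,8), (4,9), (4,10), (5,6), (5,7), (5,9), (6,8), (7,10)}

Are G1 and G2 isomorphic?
Yes, isomorphic

The graphs are isomorphic.
One valid mapping φ: V(G1) → V(G2): 0→2, 1→6, 2→7, 3→0, 4→8, 5→1, 6→10, 7→5, 8→9, 9→4, 10→3

Verify φ preserves adjacency — for each edge of G1, its image is an edge of G2:
  (0,1) → (φ(0),φ(1)) = (2,6) ∈ E(G2) ✓
  (0,2) → (φ(0),φ(2)) = (2,7) ∈ E(G2) ✓
  (0,5) → (φ(0),φ(5)) = (1,2) ∈ E(G2) ✓
  (0,7) → (φ(0),φ(7)) = (2,5) ∈ E(G2) ✓
  (0,8) → (φ(0),φ(8)) = (2,9) ∈ E(G2) ✓
  (1,4) → (φ(1),φ(4)) = (6,8) ∈ E(G2) ✓
  (1,7) → (φ(1),φ(7)) = (5,6) ∈ E(G2) ✓
  (1,10) → (φ(1),φ(10)) = (3,6) ∈ E(G2) ✓
  (2,5) → (φ(2),φ(5)) = (1,7) ∈ E(G2) ✓
  (2,6) → (φ(2),φ(6)) = (7,10) ∈ E(G2) ✓
  (2,7) → (φ(2),φ(7)) = (5,7) ∈ E(G2) ✓
  (2,9) → (φ(2),φ(9)) = (4,7) ∈ E(G2) ✓
  (3,5) → (φ(3),φ(5)) = (0,1) ∈ E(G2) ✓
  (3,7) → (φ(3),φ(7)) = (0,5) ∈ E(G2) ✓
  (3,8) → (φ(3),φ(8)) = (0,9) ∈ E(G2) ✓
  (3,9) → (φ(3),φ(9)) = (0,4) ∈ E(G2) ✓
  (4,9) → (φ(4),φ(9)) = (4,8) ∈ E(G2) ✓
  (6,9) → (φ(6),φ(9)) = (4,10) ∈ E(G2) ✓
  (6,10) → (φ(6),φ(10)) = (3,10) ∈ E(G2) ✓
  (7,8) → (φ(7),φ(8)) = (5,9) ∈ E(G2) ✓
  (8,9) → (φ(8),φ(9)) = (4,9) ∈ E(G2) ✓
  (8,10) → (φ(8),φ(10)) = (3,9) ∈ E(G2) ✓
All 22 edges of G1 map to edges of G2, and |E(G1)| = |E(G2)| = 22, so φ is a bijection on edges as well as vertices. Hence G1 ≅ G2.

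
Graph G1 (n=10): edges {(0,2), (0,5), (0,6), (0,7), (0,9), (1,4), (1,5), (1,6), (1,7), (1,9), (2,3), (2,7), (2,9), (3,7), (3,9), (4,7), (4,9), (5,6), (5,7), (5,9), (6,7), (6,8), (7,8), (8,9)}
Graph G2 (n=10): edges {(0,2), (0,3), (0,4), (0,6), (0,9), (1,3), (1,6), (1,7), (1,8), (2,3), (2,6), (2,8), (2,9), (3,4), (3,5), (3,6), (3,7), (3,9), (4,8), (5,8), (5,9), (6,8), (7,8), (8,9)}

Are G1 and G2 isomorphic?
Yes, isomorphic

The graphs are isomorphic.
One valid mapping φ: V(G1) → V(G2): 0→6, 1→9, 2→1, 3→7, 4→5, 5→2, 6→0, 7→3, 8→4, 9→8

Verify φ preserves adjacency — for each edge of G1, its image is an edge of G2:
  (0,2) → (φ(0),φ(2)) = (1,6) ∈ E(G2) ✓
  (0,5) → (φ(0),φ(5)) = (2,6) ∈ E(G2) ✓
  (0,6) → (φ(0),φ(6)) = (0,6) ∈ E(G2) ✓
  (0,7) → (φ(0),φ(7)) = (3,6) ∈ E(G2) ✓
  (0,9) → (φ(0),φ(9)) = (6,8) ∈ E(G2) ✓
  (1,4) → (φ(1),φ(4)) = (5,9) ∈ E(G2) ✓
  (1,5) → (φ(1),φ(5)) = (2,9) ∈ E(G2) ✓
  (1,6) → (φ(1),φ(6)) = (0,9) ∈ E(G2) ✓
  (1,7) → (φ(1),φ(7)) = (3,9) ∈ E(G2) ✓
  (1,9) → (φ(1),φ(9)) = (8,9) ∈ E(G2) ✓
  (2,3) → (φ(2),φ(3)) = (1,7) ∈ E(G2) ✓
  (2,7) → (φ(2),φ(7)) = (1,3) ∈ E(G2) ✓
  (2,9) → (φ(2),φ(9)) = (1,8) ∈ E(G2) ✓
  (3,7) → (φ(3),φ(7)) = (3,7) ∈ E(G2) ✓
  (3,9) → (φ(3),φ(9)) = (7,8) ∈ E(G2) ✓
  (4,7) → (φ(4),φ(7)) = (3,5) ∈ E(G2) ✓
  (4,9) → (φ(4),φ(9)) = (5,8) ∈ E(G2) ✓
  (5,6) → (φ(5),φ(6)) = (0,2) ∈ E(G2) ✓
  (5,7) → (φ(5),φ(7)) = (2,3) ∈ E(G2) ✓
  (5,9) → (φ(5),φ(9)) = (2,8) ∈ E(G2) ✓
  (6,7) → (φ(6),φ(7)) = (0,3) ∈ E(G2) ✓
  (6,8) → (φ(6),φ(8)) = (0,4) ∈ E(G2) ✓
  (7,8) → (φ(7),φ(8)) = (3,4) ∈ E(G2) ✓
  (8,9) → (φ(8),φ(9)) = (4,8) ∈ E(G2) ✓
All 24 edges of G1 map to edges of G2, and |E(G1)| = |E(G2)| = 24, so φ is a bijection on edges as well as vertices. Hence G1 ≅ G2.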